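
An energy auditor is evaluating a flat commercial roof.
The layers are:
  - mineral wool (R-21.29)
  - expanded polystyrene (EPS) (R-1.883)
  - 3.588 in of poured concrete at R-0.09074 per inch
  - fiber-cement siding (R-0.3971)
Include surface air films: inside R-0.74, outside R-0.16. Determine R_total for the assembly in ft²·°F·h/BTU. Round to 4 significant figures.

3.588 × 0.09074 = 0.32558
R_total = 0.74 + 21.29 + 1.883 + 0.32558 + 0.3971 + 0.16 = 24.796 ft²·°F·h/BTU

24.80 ft²·°F·h/BTU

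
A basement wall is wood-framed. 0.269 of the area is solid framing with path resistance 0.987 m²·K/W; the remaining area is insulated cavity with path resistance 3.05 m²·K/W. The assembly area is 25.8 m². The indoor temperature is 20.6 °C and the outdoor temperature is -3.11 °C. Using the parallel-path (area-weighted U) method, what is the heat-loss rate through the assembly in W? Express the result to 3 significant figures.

313 W

U_eff = 0.731/3.05 + 0.269/0.987 = 0.2397 + 0.2725 = 0.5122
R_eff = 1/U_eff = 1.952 m²·K/W
Q = 25.8 × (20.6 − (-3.11)) / 1.952 = 313.3 W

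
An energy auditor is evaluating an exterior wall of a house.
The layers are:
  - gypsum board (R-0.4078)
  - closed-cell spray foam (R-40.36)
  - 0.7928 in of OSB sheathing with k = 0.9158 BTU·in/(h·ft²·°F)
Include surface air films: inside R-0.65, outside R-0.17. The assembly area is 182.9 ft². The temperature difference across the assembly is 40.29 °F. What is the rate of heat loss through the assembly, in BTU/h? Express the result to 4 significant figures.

0.7928/0.9158 = 0.86569
R_total = 0.65 + 0.4078 + 40.36 + 0.86569 + 0.17 = 42.453 ft²·°F·h/BTU
Q = A·ΔT/R = 182.9 × 40.29 / 42.453 = 173.58 BTU/h

173.6 BTU/h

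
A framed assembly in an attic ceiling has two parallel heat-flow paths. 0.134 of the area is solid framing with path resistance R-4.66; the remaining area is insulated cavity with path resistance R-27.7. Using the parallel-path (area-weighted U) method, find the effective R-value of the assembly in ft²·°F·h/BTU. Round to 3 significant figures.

U_eff = 0.866/27.7 + 0.134/4.66 = 0.03126 + 0.02876 = 0.06002
R_eff = 1/U_eff = 16.66 ft²·°F·h/BTU

16.7 ft²·°F·h/BTU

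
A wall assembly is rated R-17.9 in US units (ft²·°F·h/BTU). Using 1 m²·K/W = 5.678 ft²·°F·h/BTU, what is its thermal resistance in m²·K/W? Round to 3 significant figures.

3.15 m²·K/W

R_SI = 17.9/5.678 = 3.153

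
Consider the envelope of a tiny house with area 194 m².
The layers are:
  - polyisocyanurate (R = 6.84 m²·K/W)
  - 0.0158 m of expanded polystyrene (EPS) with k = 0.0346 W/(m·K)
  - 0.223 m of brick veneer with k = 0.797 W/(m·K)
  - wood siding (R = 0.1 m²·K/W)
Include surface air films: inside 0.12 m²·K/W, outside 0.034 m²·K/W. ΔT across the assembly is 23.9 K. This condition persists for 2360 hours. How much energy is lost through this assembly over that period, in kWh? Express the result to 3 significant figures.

0.0158/0.0346 = 0.4566
0.223/0.797 = 0.2798
R_total = 0.12 + 6.84 + 0.4566 + 0.2798 + 0.1 + 0.034 = 7.83 m²·K/W
Q = 194 × 23.9 / 7.83 = 592.1 W
E = 592.1 W × 2360 h / 1000 = 1397 kWh

1400 kWh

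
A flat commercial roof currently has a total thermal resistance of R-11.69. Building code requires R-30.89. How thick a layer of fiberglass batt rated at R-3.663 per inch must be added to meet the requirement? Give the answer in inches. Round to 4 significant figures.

ΔR = 30.89 − 11.69 = 19.2 ft²·°F·h/BTU
L = ΔR / (R/in) = 19.2/3.663 = 5.2416 in

5.242 in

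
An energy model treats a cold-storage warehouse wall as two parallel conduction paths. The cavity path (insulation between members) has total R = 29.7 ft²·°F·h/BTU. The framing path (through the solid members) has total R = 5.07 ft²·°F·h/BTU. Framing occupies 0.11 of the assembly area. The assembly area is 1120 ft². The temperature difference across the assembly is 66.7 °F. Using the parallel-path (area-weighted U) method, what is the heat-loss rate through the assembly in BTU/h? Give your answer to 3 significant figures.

U_eff = 0.89/29.7 + 0.11/5.07 = 0.02997 + 0.0217 = 0.05166
R_eff = 1/U_eff = 19.36 ft²·°F·h/BTU
Q = 1120 × 66.7 / 19.36 = 3859 BTU/h

3860 BTU/h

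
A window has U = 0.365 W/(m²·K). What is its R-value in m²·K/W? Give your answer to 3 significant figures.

2.74 m²·K/W

R = 1/U = 1/0.365 = 2.74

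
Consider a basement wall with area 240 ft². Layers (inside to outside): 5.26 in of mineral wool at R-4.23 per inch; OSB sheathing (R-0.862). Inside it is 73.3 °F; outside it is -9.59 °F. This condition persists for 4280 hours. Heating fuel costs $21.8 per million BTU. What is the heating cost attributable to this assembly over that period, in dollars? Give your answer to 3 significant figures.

5.26 × 4.23 = 22.25
R_total = 22.25 + 0.862 = 23.11 ft²·°F·h/BTU
Q = 240 × (73.3 − (-9.59)) / 23.11 = 860.8 BTU/h
E = 860.8 × 4280 = 3684000 BTU
Cost = 3684000/10⁶ × 21.8 = $80.31

80.3 dollars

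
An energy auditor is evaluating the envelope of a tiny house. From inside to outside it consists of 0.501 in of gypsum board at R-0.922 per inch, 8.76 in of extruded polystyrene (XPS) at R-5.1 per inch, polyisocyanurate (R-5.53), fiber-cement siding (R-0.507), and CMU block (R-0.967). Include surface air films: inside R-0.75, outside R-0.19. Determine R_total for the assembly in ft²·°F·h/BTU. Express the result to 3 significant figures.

53.1 ft²·°F·h/BTU

0.501 × 0.922 = 0.4619
8.76 × 5.1 = 44.68
R_total = 0.75 + 0.4619 + 44.68 + 5.53 + 0.507 + 0.967 + 0.19 = 53.08 ft²·°F·h/BTU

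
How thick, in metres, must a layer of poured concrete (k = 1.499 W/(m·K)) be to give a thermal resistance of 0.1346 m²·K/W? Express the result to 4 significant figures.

0.2018 m

L = R·k = 0.1346 × 1.499 = 0.20177 m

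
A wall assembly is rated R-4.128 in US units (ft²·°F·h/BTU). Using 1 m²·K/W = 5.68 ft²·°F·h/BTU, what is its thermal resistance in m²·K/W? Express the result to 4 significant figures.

0.7268 m²·K/W

R_SI = 4.128/5.68 = 0.72676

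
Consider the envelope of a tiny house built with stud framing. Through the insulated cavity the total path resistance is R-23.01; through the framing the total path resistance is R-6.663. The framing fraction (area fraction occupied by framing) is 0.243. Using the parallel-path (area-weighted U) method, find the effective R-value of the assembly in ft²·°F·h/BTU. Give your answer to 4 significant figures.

14.42 ft²·°F·h/BTU

U_eff = 0.757/23.01 + 0.243/6.663 = 0.032899 + 0.03647 = 0.069369
R_eff = 1/U_eff = 14.416 ft²·°F·h/BTU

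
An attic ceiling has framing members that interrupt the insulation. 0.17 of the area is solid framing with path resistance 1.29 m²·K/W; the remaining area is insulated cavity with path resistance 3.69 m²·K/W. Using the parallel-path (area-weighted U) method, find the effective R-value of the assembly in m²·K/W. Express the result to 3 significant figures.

U_eff = 0.83/3.69 + 0.17/1.29 = 0.2249 + 0.1318 = 0.3567
R_eff = 1/U_eff = 2.803 m²·K/W

2.80 m²·K/W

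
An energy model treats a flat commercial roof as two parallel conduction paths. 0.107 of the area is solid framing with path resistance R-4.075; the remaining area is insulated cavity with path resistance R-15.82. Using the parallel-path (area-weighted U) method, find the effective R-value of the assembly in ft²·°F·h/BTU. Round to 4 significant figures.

U_eff = 0.893/15.82 + 0.107/4.075 = 0.056448 + 0.026258 = 0.082705
R_eff = 1/U_eff = 12.091 ft²·°F·h/BTU

12.09 ft²·°F·h/BTU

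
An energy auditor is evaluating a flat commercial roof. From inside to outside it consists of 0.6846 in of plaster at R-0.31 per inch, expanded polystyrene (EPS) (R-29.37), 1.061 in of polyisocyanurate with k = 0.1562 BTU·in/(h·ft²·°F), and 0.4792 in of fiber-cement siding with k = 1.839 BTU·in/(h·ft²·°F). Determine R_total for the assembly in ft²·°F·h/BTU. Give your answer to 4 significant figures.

0.6846 × 0.31 = 0.21223
1.061/0.1562 = 6.7926
0.4792/1.839 = 0.26058
R_total = 0.21223 + 29.37 + 6.7926 + 0.26058 = 36.635 ft²·°F·h/BTU

36.64 ft²·°F·h/BTU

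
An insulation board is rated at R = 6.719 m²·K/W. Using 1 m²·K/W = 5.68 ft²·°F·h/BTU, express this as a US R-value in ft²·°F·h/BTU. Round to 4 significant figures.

38.16 ft²·°F·h/BTU

R_US = 6.719 × 5.68 = 38.164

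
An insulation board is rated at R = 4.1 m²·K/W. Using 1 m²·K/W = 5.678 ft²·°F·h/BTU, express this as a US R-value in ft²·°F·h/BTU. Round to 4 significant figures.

R_US = 4.1 × 5.678 = 23.28

23.28 ft²·°F·h/BTU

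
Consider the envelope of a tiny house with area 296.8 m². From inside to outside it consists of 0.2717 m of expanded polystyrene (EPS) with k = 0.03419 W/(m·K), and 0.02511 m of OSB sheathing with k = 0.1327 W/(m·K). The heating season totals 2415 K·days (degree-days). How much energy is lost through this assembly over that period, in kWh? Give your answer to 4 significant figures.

2114 kWh

0.2717/0.03419 = 7.9468
0.02511/0.1327 = 0.18922
R_total = 7.9468 + 0.18922 = 8.136 m²·K/W
E = A × HDD × 24 / R / 1000 = 296.8 × 2415 × 24 / 8.136 / 1000 = 2114.4 kWh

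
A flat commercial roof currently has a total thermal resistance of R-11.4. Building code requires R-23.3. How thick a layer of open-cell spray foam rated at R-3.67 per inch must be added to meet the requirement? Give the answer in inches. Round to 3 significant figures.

3.24 in

ΔR = 23.3 − 11.4 = 11.9 ft²·°F·h/BTU
L = ΔR / (R/in) = 11.9/3.67 = 3.243 in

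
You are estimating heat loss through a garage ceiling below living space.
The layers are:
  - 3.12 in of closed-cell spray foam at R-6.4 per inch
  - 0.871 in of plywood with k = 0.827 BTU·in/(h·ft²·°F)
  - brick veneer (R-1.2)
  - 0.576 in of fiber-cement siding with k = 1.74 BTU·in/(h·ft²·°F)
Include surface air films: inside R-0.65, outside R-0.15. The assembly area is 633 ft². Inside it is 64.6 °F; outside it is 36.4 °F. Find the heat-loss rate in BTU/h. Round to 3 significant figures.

764 BTU/h

3.12 × 6.4 = 19.97
0.871/0.827 = 1.053
0.576/1.74 = 0.331
R_total = 0.65 + 19.97 + 1.053 + 1.2 + 0.331 + 0.15 = 23.35 ft²·°F·h/BTU
Q = A·ΔT/R = 633 × (64.6 − 36.4) / 23.35 = 764.4 BTU/h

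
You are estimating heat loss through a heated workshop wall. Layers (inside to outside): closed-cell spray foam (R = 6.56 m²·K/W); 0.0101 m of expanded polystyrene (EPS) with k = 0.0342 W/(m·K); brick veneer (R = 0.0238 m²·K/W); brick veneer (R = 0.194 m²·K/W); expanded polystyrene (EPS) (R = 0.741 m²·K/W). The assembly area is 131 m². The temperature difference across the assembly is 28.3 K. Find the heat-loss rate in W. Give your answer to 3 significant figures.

0.0101/0.0342 = 0.2953
R_total = 6.56 + 0.2953 + 0.0238 + 0.194 + 0.741 = 7.814 m²·K/W
Q = A·ΔT/R = 131 × 28.3 / 7.814 = 474.4 W

474 W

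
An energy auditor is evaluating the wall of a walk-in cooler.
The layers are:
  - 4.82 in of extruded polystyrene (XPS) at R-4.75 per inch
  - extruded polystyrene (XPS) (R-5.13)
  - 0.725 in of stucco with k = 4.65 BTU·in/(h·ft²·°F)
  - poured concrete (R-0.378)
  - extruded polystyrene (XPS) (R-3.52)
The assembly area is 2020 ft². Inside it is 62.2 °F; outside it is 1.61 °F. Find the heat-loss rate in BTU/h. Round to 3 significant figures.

3820 BTU/h

4.82 × 4.75 = 22.9
0.725/4.65 = 0.1559
R_total = 22.9 + 5.13 + 0.1559 + 0.378 + 3.52 = 32.08 ft²·°F·h/BTU
Q = A·ΔT/R = 2020 × (62.2 − 1.61) / 32.08 = 3815 BTU/h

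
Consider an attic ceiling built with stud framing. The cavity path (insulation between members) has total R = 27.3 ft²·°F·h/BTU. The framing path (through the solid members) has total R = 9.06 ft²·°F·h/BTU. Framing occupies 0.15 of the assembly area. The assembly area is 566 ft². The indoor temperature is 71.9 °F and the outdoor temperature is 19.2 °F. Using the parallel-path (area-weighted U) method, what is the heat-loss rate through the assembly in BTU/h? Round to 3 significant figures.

1420 BTU/h

U_eff = 0.85/27.3 + 0.15/9.06 = 0.03114 + 0.01656 = 0.04769
R_eff = 1/U_eff = 20.97 ft²·°F·h/BTU
Q = 566 × (71.9 − 19.2) / 20.97 = 1423 BTU/h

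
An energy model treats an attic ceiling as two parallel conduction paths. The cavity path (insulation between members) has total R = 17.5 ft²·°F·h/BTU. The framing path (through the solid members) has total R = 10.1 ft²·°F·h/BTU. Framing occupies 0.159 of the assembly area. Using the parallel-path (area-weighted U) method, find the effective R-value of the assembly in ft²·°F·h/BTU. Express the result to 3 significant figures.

15.7 ft²·°F·h/BTU

U_eff = 0.841/17.5 + 0.159/10.1 = 0.04806 + 0.01574 = 0.0638
R_eff = 1/U_eff = 15.67 ft²·°F·h/BTU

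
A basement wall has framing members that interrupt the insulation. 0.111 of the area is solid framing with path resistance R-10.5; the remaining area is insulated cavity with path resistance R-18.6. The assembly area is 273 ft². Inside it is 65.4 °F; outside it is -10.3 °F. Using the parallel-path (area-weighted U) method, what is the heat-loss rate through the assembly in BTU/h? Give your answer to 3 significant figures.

1210 BTU/h

U_eff = 0.889/18.6 + 0.111/10.5 = 0.0478 + 0.01057 = 0.05837
R_eff = 1/U_eff = 17.13 ft²·°F·h/BTU
Q = 273 × (65.4 − (-10.3)) / 17.13 = 1206 BTU/h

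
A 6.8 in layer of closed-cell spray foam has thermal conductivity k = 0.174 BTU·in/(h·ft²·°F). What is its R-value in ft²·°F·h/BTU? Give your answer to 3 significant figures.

39.1 ft²·°F·h/BTU

R = L/k = 6.8/0.174 = 39.08 ft²·°F·h/BTU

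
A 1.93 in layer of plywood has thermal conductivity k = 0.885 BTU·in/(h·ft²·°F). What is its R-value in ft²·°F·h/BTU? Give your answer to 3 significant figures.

R = L/k = 1.93/0.885 = 2.181 ft²·°F·h/BTU

2.18 ft²·°F·h/BTU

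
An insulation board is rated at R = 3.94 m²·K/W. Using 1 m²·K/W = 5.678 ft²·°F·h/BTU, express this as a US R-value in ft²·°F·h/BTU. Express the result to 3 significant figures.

R_US = 3.94 × 5.678 = 22.37

22.4 ft²·°F·h/BTU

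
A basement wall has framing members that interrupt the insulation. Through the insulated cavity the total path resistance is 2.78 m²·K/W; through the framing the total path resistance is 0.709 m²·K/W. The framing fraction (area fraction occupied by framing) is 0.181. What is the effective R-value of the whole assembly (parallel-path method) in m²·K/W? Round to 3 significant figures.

U_eff = 0.819/2.78 + 0.181/0.709 = 0.2946 + 0.2553 = 0.5499
R_eff = 1/U_eff = 1.819 m²·K/W

1.82 m²·K/W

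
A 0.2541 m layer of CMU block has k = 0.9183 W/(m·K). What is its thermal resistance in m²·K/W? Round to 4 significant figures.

R = L/k = 0.2541/0.9183 = 0.27671 m²·K/W

0.2767 m²·K/W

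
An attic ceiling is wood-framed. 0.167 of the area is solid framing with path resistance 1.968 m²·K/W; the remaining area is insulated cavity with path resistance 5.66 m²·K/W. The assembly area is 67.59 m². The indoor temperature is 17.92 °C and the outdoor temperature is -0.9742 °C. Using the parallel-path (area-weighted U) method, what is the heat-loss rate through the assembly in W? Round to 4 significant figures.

296.3 W

U_eff = 0.833/5.66 + 0.167/1.968 = 0.14717 + 0.084858 = 0.23203
R_eff = 1/U_eff = 4.3098 m²·K/W
Q = 67.59 × (17.92 − (-0.9742)) / 4.3098 = 296.32 W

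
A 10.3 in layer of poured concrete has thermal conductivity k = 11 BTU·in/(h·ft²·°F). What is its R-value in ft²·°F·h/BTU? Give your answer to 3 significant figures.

0.936 ft²·°F·h/BTU

R = L/k = 10.3/11 = 0.9364 ft²·°F·h/BTU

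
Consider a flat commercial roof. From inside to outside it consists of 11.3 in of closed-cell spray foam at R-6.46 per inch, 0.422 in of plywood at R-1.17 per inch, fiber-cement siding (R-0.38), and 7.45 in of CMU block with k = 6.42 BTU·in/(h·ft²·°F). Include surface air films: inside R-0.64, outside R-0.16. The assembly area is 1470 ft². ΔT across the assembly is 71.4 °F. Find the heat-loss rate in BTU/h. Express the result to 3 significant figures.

1380 BTU/h

11.3 × 6.46 = 73
0.422 × 1.17 = 0.4937
7.45/6.42 = 1.16
R_total = 0.64 + 73 + 0.4937 + 0.38 + 1.16 + 0.16 = 75.83 ft²·°F·h/BTU
Q = A·ΔT/R = 1470 × 71.4 / 75.83 = 1384 BTU/h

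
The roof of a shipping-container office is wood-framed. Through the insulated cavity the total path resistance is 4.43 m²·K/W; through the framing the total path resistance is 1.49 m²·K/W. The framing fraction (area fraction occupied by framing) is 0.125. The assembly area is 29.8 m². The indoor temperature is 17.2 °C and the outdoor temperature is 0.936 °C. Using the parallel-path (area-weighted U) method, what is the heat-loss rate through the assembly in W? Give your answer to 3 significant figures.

136 W

U_eff = 0.875/4.43 + 0.125/1.49 = 0.1975 + 0.08389 = 0.2814
R_eff = 1/U_eff = 3.554 m²·K/W
Q = 29.8 × (17.2 − 0.936) / 3.554 = 136.4 W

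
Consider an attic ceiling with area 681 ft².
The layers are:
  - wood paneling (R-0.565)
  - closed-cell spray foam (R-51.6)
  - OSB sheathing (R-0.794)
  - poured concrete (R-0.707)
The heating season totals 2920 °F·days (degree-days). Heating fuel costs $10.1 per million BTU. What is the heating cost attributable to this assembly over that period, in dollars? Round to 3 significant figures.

8.98 dollars

R_total = 0.565 + 51.6 + 0.794 + 0.707 = 53.67 ft²·°F·h/BTU
E = A × HDD × 24 / R = 681 × 2920 × 24 / 53.67 = 889300 BTU
Cost = 889300/10⁶ × 10.1 = $8.982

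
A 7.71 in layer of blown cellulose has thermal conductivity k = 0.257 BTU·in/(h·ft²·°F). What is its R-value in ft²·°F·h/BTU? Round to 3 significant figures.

30.0 ft²·°F·h/BTU

R = L/k = 7.71/0.257 = 30 ft²·°F·h/BTU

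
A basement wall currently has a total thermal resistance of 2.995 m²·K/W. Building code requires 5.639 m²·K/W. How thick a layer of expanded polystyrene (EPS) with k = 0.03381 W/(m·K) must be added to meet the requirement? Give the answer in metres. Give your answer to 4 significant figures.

ΔR = 5.639 − 2.995 = 2.644 m²·K/W
L = ΔR × k = 2.644 × 0.03381 = 0.089394 m

0.08939 m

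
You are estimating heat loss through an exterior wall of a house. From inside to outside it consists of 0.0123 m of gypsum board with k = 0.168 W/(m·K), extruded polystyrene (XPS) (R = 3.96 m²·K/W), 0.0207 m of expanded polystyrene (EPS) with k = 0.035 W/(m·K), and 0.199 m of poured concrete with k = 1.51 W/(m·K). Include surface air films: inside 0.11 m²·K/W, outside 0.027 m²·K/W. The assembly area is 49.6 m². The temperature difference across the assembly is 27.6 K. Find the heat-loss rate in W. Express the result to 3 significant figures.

280 W

0.0123/0.168 = 0.07321
0.0207/0.035 = 0.5914
0.199/1.51 = 0.1318
R_total = 0.11 + 0.07321 + 3.96 + 0.5914 + 0.1318 + 0.027 = 4.893 m²·K/W
Q = A·ΔT/R = 49.6 × 27.6 / 4.893 = 279.8 W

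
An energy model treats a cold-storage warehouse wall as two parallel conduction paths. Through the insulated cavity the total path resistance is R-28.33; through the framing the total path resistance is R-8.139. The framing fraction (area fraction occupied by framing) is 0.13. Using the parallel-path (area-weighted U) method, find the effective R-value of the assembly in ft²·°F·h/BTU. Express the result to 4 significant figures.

U_eff = 0.87/28.33 + 0.13/8.139 = 0.030709 + 0.015972 = 0.046682
R_eff = 1/U_eff = 21.422 ft²·°F·h/BTU

21.42 ft²·°F·h/BTU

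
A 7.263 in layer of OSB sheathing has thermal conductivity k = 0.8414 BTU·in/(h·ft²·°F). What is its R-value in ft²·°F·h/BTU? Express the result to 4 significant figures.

R = L/k = 7.263/0.8414 = 8.632 ft²·°F·h/BTU

8.632 ft²·°F·h/BTU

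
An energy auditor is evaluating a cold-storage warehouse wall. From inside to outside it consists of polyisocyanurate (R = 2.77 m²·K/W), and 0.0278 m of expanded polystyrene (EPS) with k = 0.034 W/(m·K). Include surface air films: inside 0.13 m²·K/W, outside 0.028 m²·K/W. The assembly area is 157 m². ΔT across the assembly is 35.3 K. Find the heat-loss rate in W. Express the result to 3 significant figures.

0.0278/0.034 = 0.8176
R_total = 0.13 + 2.77 + 0.8176 + 0.028 = 3.746 m²·K/W
Q = A·ΔT/R = 157 × 35.3 / 3.746 = 1480 W

1480 W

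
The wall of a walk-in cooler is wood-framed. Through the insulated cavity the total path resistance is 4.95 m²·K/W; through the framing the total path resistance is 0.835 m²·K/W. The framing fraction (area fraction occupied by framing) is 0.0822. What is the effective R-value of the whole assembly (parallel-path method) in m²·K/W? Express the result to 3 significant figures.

U_eff = 0.9178/4.95 + 0.0822/0.835 = 0.1854 + 0.09844 = 0.2839
R_eff = 1/U_eff = 3.523 m²·K/W

3.52 m²·K/W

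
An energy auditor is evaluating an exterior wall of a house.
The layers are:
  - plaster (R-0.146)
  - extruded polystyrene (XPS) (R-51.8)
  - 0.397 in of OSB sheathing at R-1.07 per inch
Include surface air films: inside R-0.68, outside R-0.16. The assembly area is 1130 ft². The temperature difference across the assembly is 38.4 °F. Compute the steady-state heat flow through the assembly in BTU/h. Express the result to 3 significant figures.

815 BTU/h

0.397 × 1.07 = 0.4248
R_total = 0.68 + 0.146 + 51.8 + 0.4248 + 0.16 = 53.21 ft²·°F·h/BTU
Q = A·ΔT/R = 1130 × 38.4 / 53.21 = 815.5 BTU/h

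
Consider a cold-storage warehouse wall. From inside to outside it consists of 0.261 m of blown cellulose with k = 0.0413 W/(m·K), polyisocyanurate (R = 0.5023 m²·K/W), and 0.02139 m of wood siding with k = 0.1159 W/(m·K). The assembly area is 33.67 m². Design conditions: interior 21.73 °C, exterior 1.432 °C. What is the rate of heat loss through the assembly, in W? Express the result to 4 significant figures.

97.54 W

0.261/0.0413 = 6.3196
0.02139/0.1159 = 0.18456
R_total = 6.3196 + 0.5023 + 0.18456 = 7.0065 m²·K/W
Q = A·ΔT/R = 33.67 × (21.73 − 1.432) / 7.0065 = 97.543 W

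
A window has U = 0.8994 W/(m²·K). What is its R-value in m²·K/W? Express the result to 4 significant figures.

R = 1/U = 1/0.8994 = 1.1119

1.112 m²·K/W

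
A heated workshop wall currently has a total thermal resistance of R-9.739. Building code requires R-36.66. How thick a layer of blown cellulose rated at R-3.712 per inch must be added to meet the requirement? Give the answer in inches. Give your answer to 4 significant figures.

7.252 in

ΔR = 36.66 − 9.739 = 26.921 ft²·°F·h/BTU
L = ΔR / (R/in) = 26.921/3.712 = 7.2524 in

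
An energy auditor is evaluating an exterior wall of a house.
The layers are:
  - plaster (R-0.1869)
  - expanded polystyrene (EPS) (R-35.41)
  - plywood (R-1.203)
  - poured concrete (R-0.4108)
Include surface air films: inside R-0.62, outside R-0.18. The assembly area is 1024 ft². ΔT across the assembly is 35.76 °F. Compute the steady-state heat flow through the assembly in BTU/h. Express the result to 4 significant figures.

R_total = 0.62 + 0.1869 + 35.41 + 1.203 + 0.4108 + 0.18 = 38.011 ft²·°F·h/BTU
Q = A·ΔT/R = 1024 × 35.76 / 38.011 = 963.37 BTU/h

963.4 BTU/h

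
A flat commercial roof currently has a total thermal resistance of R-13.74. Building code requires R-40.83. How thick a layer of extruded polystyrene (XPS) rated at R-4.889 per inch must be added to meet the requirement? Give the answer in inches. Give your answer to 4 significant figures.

ΔR = 40.83 − 13.74 = 27.09 ft²·°F·h/BTU
L = ΔR / (R/in) = 27.09/4.889 = 5.541 in

5.541 in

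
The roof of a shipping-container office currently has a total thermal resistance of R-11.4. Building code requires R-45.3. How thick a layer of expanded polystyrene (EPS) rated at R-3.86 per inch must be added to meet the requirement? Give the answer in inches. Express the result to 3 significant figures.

8.78 in

ΔR = 45.3 − 11.4 = 33.9 ft²·°F·h/BTU
L = ΔR / (R/in) = 33.9/3.86 = 8.782 in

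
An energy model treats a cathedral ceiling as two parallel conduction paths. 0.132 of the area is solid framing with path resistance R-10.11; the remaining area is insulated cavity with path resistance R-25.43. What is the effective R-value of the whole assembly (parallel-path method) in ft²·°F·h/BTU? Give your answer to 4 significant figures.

U_eff = 0.868/25.43 + 0.132/10.11 = 0.034133 + 0.013056 = 0.047189
R_eff = 1/U_eff = 21.191 ft²·°F·h/BTU

21.19 ft²·°F·h/BTU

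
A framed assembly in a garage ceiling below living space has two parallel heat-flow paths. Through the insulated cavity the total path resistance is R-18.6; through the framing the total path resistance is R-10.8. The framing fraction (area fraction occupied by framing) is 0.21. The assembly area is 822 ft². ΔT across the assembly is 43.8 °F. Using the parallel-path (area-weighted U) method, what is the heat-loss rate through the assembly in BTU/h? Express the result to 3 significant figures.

2230 BTU/h

U_eff = 0.79/18.6 + 0.21/10.8 = 0.04247 + 0.01944 = 0.06192
R_eff = 1/U_eff = 16.15 ft²·°F·h/BTU
Q = 822 × 43.8 / 16.15 = 2229 BTU/h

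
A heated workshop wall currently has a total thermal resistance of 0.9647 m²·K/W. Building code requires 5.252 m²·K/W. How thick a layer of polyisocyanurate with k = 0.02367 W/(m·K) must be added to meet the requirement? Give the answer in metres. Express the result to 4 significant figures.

ΔR = 5.252 − 0.9647 = 4.2873 m²·K/W
L = ΔR × k = 4.2873 × 0.02367 = 0.10148 m

0.1015 m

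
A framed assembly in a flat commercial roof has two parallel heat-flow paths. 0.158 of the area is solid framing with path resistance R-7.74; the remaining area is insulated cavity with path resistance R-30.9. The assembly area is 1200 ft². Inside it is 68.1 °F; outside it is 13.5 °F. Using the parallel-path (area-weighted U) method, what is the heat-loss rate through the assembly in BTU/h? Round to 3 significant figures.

3120 BTU/h

U_eff = 0.842/30.9 + 0.158/7.74 = 0.02725 + 0.02041 = 0.04766
R_eff = 1/U_eff = 20.98 ft²·°F·h/BTU
Q = 1200 × (68.1 − 13.5) / 20.98 = 3123 BTU/h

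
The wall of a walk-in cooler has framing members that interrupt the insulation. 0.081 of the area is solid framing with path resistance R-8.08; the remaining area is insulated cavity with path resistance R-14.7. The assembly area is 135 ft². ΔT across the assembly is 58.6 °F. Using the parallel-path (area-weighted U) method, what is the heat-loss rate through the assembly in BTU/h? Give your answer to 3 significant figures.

U_eff = 0.919/14.7 + 0.081/8.08 = 0.06252 + 0.01002 = 0.07254
R_eff = 1/U_eff = 13.79 ft²·°F·h/BTU
Q = 135 × 58.6 / 13.79 = 573.9 BTU/h

574 BTU/h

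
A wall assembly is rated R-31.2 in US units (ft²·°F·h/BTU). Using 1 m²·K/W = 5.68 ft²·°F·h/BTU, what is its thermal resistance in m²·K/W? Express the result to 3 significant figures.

R_SI = 31.2/5.68 = 5.493

5.49 m²·K/W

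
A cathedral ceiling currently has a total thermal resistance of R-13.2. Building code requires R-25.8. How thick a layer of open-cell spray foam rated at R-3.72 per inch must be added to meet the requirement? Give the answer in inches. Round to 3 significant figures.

3.39 in

ΔR = 25.8 − 13.2 = 12.6 ft²·°F·h/BTU
L = ΔR / (R/in) = 12.6/3.72 = 3.387 in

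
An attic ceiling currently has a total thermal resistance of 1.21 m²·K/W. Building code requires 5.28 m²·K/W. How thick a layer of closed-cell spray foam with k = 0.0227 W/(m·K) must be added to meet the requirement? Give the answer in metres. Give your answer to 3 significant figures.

0.0924 m

ΔR = 5.28 − 1.21 = 4.07 m²·K/W
L = ΔR × k = 4.07 × 0.0227 = 0.09239 m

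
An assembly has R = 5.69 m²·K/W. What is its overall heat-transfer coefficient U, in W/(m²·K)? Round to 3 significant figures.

0.176 W/(m²·K)

U = 1/R = 1/5.69 = 0.1757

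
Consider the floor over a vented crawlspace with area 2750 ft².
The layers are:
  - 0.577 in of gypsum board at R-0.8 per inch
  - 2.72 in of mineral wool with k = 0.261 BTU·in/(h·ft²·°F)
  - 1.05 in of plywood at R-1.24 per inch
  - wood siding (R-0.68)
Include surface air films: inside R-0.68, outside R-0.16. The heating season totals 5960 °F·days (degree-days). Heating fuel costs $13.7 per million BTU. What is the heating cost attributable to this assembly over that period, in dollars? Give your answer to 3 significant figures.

0.577 × 0.8 = 0.4616
2.72/0.261 = 10.42
1.05 × 1.24 = 1.302
R_total = 0.68 + 0.4616 + 10.42 + 1.302 + 0.68 + 0.16 = 13.71 ft²·°F·h/BTU
E = A × HDD × 24 / R = 2750 × 5960 × 24 / 13.71 = 28700000 BTU
Cost = 28700000/10⁶ × 13.7 = $393.2

393 dollars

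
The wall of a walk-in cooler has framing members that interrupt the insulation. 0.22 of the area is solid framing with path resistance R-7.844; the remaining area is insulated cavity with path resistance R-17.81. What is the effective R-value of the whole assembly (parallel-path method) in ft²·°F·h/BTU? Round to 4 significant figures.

13.92 ft²·°F·h/BTU

U_eff = 0.78/17.81 + 0.22/7.844 = 0.043796 + 0.028047 = 0.071843
R_eff = 1/U_eff = 13.919 ft²·°F·h/BTU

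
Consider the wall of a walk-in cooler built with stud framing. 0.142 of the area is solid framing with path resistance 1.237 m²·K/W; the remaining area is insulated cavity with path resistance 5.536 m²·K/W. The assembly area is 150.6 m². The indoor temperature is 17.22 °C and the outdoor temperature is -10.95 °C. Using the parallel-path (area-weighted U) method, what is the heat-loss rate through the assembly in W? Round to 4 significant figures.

1145 W

U_eff = 0.858/5.536 + 0.142/1.237 = 0.15499 + 0.11479 = 0.26978
R_eff = 1/U_eff = 3.7067 m²·K/W
Q = 150.6 × (17.22 − (-10.95)) / 3.7067 = 1144.5 W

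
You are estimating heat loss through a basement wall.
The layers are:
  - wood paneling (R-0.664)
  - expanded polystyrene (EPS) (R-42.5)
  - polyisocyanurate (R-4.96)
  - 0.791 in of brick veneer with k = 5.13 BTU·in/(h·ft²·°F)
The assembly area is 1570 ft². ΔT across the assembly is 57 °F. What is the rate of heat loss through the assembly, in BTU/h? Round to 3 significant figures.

0.791/5.13 = 0.1542
R_total = 0.664 + 42.5 + 4.96 + 0.1542 = 48.28 ft²·°F·h/BTU
Q = A·ΔT/R = 1570 × 57 / 48.28 = 1854 BTU/h

1850 BTU/h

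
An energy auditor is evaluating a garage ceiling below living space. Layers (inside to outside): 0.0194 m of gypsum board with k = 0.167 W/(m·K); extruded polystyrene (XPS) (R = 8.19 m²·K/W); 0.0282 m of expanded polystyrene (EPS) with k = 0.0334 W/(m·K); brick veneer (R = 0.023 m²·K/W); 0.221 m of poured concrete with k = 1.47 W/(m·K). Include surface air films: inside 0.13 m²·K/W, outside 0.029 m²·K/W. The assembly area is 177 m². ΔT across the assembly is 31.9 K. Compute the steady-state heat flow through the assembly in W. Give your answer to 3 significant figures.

595 W

0.0194/0.167 = 0.1162
0.0282/0.0334 = 0.8443
0.221/1.47 = 0.1503
R_total = 0.13 + 0.1162 + 8.19 + 0.8443 + 0.023 + 0.1503 + 0.029 = 9.483 m²·K/W
Q = A·ΔT/R = 177 × 31.9 / 9.483 = 595.4 W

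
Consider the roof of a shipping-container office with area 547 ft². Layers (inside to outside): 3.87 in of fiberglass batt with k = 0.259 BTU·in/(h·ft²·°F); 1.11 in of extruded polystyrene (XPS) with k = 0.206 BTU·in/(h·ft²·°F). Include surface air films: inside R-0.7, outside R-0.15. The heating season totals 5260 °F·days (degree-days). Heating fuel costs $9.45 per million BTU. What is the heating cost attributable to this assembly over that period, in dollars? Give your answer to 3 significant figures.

3.87/0.259 = 14.94
1.11/0.206 = 5.388
R_total = 0.7 + 14.94 + 5.388 + 0.15 = 21.18 ft²·°F·h/BTU
E = A × HDD × 24 / R = 547 × 5260 × 24 / 21.18 = 3260000 BTU
Cost = 3260000/10⁶ × 9.45 = $30.81

30.8 dollars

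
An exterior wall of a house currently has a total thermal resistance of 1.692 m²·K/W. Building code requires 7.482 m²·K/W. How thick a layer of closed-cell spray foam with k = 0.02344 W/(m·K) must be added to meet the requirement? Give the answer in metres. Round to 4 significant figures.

0.1357 m

ΔR = 7.482 − 1.692 = 5.79 m²·K/W
L = ΔR × k = 5.79 × 0.02344 = 0.13572 m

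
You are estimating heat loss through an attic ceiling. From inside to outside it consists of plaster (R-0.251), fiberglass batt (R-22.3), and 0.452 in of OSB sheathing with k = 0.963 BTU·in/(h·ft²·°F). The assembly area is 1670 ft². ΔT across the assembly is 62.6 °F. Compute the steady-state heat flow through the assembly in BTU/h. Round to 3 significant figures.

4540 BTU/h

0.452/0.963 = 0.4694
R_total = 0.251 + 22.3 + 0.4694 = 23.02 ft²·°F·h/BTU
Q = A·ΔT/R = 1670 × 62.6 / 23.02 = 4541 BTU/h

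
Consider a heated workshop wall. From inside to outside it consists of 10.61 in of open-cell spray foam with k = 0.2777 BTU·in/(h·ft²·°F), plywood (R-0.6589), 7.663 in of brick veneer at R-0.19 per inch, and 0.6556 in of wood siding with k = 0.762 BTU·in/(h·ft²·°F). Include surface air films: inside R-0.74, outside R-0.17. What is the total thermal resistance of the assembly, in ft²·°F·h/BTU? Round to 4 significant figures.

42.09 ft²·°F·h/BTU

10.61/0.2777 = 38.207
7.663 × 0.19 = 1.456
0.6556/0.762 = 0.86037
R_total = 0.74 + 38.207 + 0.6589 + 1.456 + 0.86037 + 0.17 = 42.092 ft²·°F·h/BTU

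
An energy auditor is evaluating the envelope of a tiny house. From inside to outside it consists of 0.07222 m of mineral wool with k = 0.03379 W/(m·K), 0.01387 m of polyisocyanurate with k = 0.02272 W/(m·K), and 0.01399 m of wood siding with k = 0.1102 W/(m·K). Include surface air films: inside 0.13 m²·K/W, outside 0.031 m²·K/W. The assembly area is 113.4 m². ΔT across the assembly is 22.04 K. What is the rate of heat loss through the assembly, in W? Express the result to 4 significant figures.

823.3 W

0.07222/0.03379 = 2.1373
0.01387/0.02272 = 0.61048
0.01399/0.1102 = 0.12695
R_total = 0.13 + 2.1373 + 0.61048 + 0.12695 + 0.031 = 3.0357 m²·K/W
Q = A·ΔT/R = 113.4 × 22.04 / 3.0357 = 823.3 W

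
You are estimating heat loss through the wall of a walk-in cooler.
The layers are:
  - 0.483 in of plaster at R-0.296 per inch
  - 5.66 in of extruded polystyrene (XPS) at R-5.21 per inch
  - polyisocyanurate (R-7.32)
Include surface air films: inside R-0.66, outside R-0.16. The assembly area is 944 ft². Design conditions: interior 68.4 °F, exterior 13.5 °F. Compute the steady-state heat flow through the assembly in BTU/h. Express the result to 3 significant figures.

1370 BTU/h

0.483 × 0.296 = 0.143
5.66 × 5.21 = 29.49
R_total = 0.66 + 0.143 + 29.49 + 7.32 + 0.16 = 37.77 ft²·°F·h/BTU
Q = A·ΔT/R = 944 × (68.4 − 13.5) / 37.77 = 1372 BTU/h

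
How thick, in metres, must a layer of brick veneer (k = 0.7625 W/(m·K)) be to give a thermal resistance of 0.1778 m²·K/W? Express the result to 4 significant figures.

0.1356 m

L = R·k = 0.1778 × 0.7625 = 0.13557 m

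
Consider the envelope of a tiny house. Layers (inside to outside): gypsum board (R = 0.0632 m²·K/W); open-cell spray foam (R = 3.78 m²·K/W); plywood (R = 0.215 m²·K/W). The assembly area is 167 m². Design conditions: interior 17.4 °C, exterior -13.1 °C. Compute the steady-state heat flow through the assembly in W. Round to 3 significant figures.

R_total = 0.0632 + 3.78 + 0.215 = 4.058 m²·K/W
Q = A·ΔT/R = 167 × (17.4 − (-13.1)) / 4.058 = 1255 W

1260 W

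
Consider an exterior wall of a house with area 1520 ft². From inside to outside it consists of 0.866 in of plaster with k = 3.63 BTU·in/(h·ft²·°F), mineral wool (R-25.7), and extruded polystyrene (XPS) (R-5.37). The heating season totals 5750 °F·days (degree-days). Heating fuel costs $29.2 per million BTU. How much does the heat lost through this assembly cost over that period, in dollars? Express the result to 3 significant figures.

196 dollars

0.866/3.63 = 0.2386
R_total = 0.2386 + 25.7 + 5.37 = 31.31 ft²·°F·h/BTU
E = A × HDD × 24 / R = 1520 × 5750 × 24 / 31.31 = 6700000 BTU
Cost = 6700000/10⁶ × 29.2 = $195.6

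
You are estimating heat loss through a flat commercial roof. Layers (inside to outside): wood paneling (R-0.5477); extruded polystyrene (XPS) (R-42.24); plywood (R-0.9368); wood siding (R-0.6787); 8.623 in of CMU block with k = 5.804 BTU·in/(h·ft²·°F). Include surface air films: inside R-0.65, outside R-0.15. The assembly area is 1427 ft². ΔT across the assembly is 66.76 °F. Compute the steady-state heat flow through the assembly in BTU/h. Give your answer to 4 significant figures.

8.623/5.804 = 1.4857
R_total = 0.65 + 0.5477 + 42.24 + 0.9368 + 0.6787 + 1.4857 + 0.15 = 46.689 ft²·°F·h/BTU
Q = A·ΔT/R = 1427 × 66.76 / 46.689 = 2040.5 BTU/h

2040 BTU/h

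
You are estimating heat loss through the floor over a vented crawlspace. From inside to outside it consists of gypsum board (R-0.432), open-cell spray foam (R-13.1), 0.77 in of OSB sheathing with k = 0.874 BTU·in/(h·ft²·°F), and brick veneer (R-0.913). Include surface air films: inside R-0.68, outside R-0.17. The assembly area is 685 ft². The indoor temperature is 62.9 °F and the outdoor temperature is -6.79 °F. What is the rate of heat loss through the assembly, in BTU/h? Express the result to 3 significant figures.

0.77/0.874 = 0.881
R_total = 0.68 + 0.432 + 13.1 + 0.881 + 0.913 + 0.17 = 16.18 ft²·°F·h/BTU
Q = A·ΔT/R = 685 × (62.9 − (-6.79)) / 16.18 = 2951 BTU/h

2950 BTU/h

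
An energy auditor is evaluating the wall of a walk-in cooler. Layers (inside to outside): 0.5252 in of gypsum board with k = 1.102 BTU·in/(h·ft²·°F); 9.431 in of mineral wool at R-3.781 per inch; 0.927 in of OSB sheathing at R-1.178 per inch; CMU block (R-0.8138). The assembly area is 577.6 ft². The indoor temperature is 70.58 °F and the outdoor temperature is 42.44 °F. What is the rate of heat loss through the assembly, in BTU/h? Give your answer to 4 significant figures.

0.5252/1.102 = 0.47659
9.431 × 3.781 = 35.659
0.927 × 1.178 = 1.092
R_total = 0.47659 + 35.659 + 1.092 + 0.8138 = 38.041 ft²·°F·h/BTU
Q = A·ΔT/R = 577.6 × (70.58 − 42.44) / 38.041 = 427.27 BTU/h

427.3 BTU/h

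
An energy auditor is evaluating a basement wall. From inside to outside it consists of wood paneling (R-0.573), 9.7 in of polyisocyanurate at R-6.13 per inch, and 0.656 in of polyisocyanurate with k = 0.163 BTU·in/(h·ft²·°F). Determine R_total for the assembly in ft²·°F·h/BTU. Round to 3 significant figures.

9.7 × 6.13 = 59.46
0.656/0.163 = 4.025
R_total = 0.573 + 59.46 + 4.025 = 64.06 ft²·°F·h/BTU

64.1 ft²·°F·h/BTU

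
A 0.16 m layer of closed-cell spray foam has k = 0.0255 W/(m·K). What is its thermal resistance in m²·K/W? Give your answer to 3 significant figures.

6.27 m²·K/W

R = L/k = 0.16/0.0255 = 6.275 m²·K/W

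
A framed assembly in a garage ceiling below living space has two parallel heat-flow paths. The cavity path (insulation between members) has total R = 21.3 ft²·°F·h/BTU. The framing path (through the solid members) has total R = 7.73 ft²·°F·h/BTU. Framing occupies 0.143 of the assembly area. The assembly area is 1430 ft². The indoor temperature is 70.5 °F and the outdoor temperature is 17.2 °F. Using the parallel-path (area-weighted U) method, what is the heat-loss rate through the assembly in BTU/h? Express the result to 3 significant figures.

U_eff = 0.857/21.3 + 0.143/7.73 = 0.04023 + 0.0185 = 0.05873
R_eff = 1/U_eff = 17.03 ft²·°F·h/BTU
Q = 1430 × (70.5 − 17.2) / 17.03 = 4477 BTU/h

4480 BTU/h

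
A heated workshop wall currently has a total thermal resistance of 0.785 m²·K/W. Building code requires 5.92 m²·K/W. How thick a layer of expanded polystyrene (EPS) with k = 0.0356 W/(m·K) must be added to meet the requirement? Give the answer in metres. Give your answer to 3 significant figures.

ΔR = 5.92 − 0.785 = 5.135 m²·K/W
L = ΔR × k = 5.135 × 0.0356 = 0.1828 m

0.183 m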